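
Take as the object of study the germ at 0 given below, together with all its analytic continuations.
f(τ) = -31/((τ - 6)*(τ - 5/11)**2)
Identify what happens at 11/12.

The point is a regular point.

Denominator factors: τ - 5/11 = 61/132 at τ = 11/12; τ - 6 = -61/12 at τ = 11/12 — none vanishes.
So the germ continues analytically to 11/12.


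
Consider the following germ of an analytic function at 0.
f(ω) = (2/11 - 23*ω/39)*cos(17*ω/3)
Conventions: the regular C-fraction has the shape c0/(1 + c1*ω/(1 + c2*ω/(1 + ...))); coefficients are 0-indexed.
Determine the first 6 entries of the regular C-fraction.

The regular C-fraction coefficients are [2/11, 253/78, -53897/6578, 3757/759, 4752605/2910438, 30469802/18917847].

Taylor coefficients (expand at 0): a_0 = 2/11, a_1 = -23/39, a_2 = -289/99, a_3 = 6647/702, a_4 = 83521/10692, a_5 = -1920983/75816.
c0 = a_0 = 2/11. Peel one level at a time: if S = 1 + c*ω/S' with S'(0) = 1, then c is the ω-coefficient of S and S' = c*ω/(S - 1).
S_1 = c0/f = 1 + (253/78)*ω + (53897/2028)*ω^2 + ...; c1 = 253/78.
S_2 = c1*ω/(S_1 - 1) = 1 + (-53897/6578)*ω + (15576233/384054)*ω^2 + ...; c2 = -53897/6578.
S_3 = c2*ω/(S_2 - 1) = 1 + (3757/759)*ω + (-70575245/8731314)*ω^2 + ...; c3 = 3757/759.
S_4 = c3*ω/(S_3 - 1) = 1 + (4752605/2910438)*ω + (-5569651282085/2117662337961)*ω^2 + ...; c4 = 4752605/2910438.
S_5 = c4*ω/(S_4 - 1) = 1 + (30469802/18917847)*ω + ...; c5 = 30469802/18917847.


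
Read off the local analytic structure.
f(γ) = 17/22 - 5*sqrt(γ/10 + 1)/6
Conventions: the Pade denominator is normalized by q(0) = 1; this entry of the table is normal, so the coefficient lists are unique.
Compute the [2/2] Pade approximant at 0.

Taylor coefficients needed (expand at 0): a_0 = -2/33, a_1 = -1/24, a_2 = 1/960, a_3 = -1/19200, a_4 = 1/307200.
Write the denominator as Q(γ) = 1 + q1*γ + q2*γ^2. Requiring Q*f - P = O(γ^5) with deg P <= 2 kills the coefficients of γ^3..γ^4 in Q*f:
  γ^3: a_3 + q1*a_2 + q2*a_1 = 0, i.e. -1/19200 + (1/960)*q1 + (-1/24)*q2 = 0.
  γ^4: a_4 + q1*a_3 + q2*a_2 = 0, i.e. 1/307200 + (-1/19200)*q1 + (1/960)*q2 = 0.
Solving this linear system: q1 = 3/40, q2 = 1/1600.
The numerator is Q*f truncated at degree 2: P0 = a_0 = -2/33; P1 = a_1 + q1*a_0 = -61/1320; P2 = a_2 + q1*a_1 + q2*a_0 = -7/3300.

The Pade approximant has numerator coefficients [-2/33, -61/1320, -7/3300]; denominator coefficients [1, 3/40, 1/1600].


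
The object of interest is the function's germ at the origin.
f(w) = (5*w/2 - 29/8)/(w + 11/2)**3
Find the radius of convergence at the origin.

Denominator factor (w + 11/2)^3: pole of order 3 at -11/2, modulus 11/2.
The radius of convergence is the smallest modulus among the singular points: 11/2.

The radius of convergence is 11/2.


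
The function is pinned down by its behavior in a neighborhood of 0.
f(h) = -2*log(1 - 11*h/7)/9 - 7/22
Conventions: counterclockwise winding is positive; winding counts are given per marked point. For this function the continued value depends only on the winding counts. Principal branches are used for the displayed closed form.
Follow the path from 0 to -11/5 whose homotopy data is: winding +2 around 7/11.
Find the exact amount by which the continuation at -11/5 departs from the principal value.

Continued minus principal equals -(8/9)*pi*i.

The rational part is single-valued and drops out of the difference; each branch term changes only by its own monodromy.
(-2/9)*log(1 - h/(7/11)): each positive loop around 7/11 adds 2*pi*i to the log, so winding +2 contributes (-2/9)*(2)*2*pi*i = -(8/9)*pi*i.
Summing the contributions at h = -11/5 gives -(8/9)*pi*i.


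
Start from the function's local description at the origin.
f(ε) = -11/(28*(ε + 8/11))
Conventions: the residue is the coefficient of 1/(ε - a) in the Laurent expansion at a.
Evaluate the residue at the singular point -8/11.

The residue is -11/28.

At the order-1 pole -8/11 set g(ε) = (ε - (-8/11))*f(ε) = -11/28.
Simple pole: residue = g(a) at a = -8/11, which is -11/28.


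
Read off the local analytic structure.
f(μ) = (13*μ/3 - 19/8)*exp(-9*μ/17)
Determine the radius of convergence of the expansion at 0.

The factor exp(-9*μ/17) is entire and contributes no finite singular point.
The polynomial part has no poles.
No finite singular points: the Taylor series at 0 converges everywhere.

The radius of convergence is infinite.


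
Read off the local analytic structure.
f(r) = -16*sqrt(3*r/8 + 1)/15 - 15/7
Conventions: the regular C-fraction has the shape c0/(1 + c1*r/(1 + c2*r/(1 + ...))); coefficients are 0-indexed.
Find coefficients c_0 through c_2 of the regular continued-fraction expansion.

Taylor coefficients (expand at 0): a_0 = -337/105, a_1 = -1/5, a_2 = 3/160.
c0 = a_0 = -337/105. Peel one level at a time: if S = 1 + c*r/S' with S'(0) = 1, then c is the r-coefficient of S and S' = c*r/(S - 1).
S_1 = c0/f = 1 + (-21/337)*r + (35343/3634208)*r^2 + ...; c1 = -21/337.
S_2 = c1*r/(S_1 - 1) = 1 + (1683/10784)*r + ...; c2 = 1683/10784.

The regular C-fraction coefficients are [-337/105, -21/337, 1683/10784].


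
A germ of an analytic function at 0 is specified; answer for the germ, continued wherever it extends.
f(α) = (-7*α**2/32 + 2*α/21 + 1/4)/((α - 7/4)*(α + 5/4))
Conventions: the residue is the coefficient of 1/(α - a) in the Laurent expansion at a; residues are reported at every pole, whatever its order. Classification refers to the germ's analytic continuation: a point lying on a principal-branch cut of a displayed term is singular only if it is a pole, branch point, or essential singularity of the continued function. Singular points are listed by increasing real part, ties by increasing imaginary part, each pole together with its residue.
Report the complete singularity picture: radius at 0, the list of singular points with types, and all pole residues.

Radius of convergence at 0: 5/4.
At -5/4: a pole of order 1; residue 2267/32256.
At 7/4: a pole of order 1; residue -389/4608.

Denominator factor (α + 5/4): pole of order 1 at -5/4, modulus 5/4.
Denominator factor (α - 7/4): pole of order 1 at 7/4, modulus 7/4.
The radius of convergence is the smallest modulus among the singular points: 5/4.
At the order-1 pole -5/4 set g(α) = (α - (-5/4))*f(α) = (-7*α**2/32 + 2*α/21 + 1/4)/(α - 7/4).
Simple pole: residue = g(a) at a = -5/4, which is 2267/32256.
At the order-1 pole 7/4 set g(α) = (α - (7/4))*f(α) = (-7*α**2/32 + 2*α/21 + 1/4)/(α + 5/4).
Simple pole: residue = g(a) at a = 7/4, which is -389/4608.
List the singular points by increasing real part (a conjugate pair: the negative imaginary part first).


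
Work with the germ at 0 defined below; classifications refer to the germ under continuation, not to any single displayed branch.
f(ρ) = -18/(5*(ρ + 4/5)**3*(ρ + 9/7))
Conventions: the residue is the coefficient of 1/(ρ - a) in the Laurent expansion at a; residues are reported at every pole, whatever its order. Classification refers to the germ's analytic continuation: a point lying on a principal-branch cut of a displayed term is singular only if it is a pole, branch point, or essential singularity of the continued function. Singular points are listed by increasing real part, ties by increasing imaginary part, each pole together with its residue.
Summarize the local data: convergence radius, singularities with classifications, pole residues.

Denominator factor (ρ + 9/7): pole of order 1 at -9/7, modulus 9/7.
Denominator factor (ρ + 4/5)^3: pole of order 3 at -4/5, modulus 4/5.
The radius of convergence is the smallest modulus among the singular points: 4/5.
At the order-1 pole -9/7 set g(ρ) = (ρ - (-9/7))*f(ρ) = -18/(5*(ρ + 4/5)**3).
Simple pole: residue = g(a) at a = -9/7, which is 154350/4913.
At the order-3 pole -4/5 set g(ρ) = (ρ - (-4/5))^3*f(ρ) = -18/(5*(ρ + 9/7)).
Order-3 pole: residue = g''(a)/2; g''(-4/5) = -308700/4913, so the residue is -154350/4913.
List the singular points by increasing real part (a conjugate pair: the negative imaginary part first).

Radius of convergence at 0: 4/5.
At -9/7: a pole of order 1; residue 154350/4913.
At -4/5: a pole of order 3; residue -154350/4913.


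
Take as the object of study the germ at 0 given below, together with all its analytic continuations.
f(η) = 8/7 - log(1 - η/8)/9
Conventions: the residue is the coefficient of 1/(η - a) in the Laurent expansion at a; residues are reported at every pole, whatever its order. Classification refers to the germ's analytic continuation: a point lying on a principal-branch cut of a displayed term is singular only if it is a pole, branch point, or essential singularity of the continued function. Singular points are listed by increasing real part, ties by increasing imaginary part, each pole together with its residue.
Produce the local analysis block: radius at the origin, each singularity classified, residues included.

Radius of convergence at 0: 8.
At 8: a logarithmic branch point.

Branch term (-1/9)*log(1 - η/(8)): its argument vanishes at η = 8, a logarithmic branch point, modulus 8.
The radius of convergence is the smallest modulus among the singular points: 8.


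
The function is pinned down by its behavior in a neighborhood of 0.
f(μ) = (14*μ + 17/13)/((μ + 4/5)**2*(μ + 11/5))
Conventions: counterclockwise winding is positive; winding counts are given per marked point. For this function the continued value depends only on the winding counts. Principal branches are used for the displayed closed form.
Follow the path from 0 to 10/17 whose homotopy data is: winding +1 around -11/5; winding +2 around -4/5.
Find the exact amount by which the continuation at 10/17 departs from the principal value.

Continued minus principal equals 0.

The function is rational, hence single-valued: continuing it around any pole returns the same value, so the difference is 0.


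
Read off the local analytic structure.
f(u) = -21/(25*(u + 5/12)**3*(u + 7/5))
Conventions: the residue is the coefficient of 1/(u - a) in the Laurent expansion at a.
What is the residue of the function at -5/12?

The residue is -181440/205379.

At the order-3 pole -5/12 set g(u) = (u - (-5/12))^3*f(u) = -21/(25*(u + 7/5)).
Order-3 pole: residue = g''(a)/2; g''(-5/12) = -362880/205379, so the residue is -181440/205379.


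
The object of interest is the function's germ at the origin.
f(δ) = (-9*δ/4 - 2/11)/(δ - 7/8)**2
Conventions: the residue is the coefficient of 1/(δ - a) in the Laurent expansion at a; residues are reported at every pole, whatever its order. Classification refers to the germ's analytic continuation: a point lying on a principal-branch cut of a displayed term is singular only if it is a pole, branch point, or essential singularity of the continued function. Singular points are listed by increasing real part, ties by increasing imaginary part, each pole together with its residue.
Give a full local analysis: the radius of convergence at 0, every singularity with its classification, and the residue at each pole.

Denominator factor (δ - 7/8)^2: pole of order 2 at 7/8, modulus 7/8.
The radius of convergence is the smallest modulus among the singular points: 7/8.
At the order-2 pole 7/8 set g(δ) = (δ - (7/8))^2*f(δ) = -9*δ/4 - 2/11.
Order-2 pole: residue = g'(a); g'(7/8) = -9/4, so the residue is -9/4.

Radius of convergence at 0: 7/8.
At 7/8: a pole of order 2; residue -9/4.


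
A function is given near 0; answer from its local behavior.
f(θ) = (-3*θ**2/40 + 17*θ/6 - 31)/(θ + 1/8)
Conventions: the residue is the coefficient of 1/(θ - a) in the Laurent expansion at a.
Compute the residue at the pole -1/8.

At the order-1 pole -1/8 set g(θ) = (θ - (-1/8))*f(θ) = -3*θ**2/40 + 17*θ/6 - 31.
Simple pole: residue = g(a) at a = -1/8, which is -240809/7680.

The residue is -240809/7680.


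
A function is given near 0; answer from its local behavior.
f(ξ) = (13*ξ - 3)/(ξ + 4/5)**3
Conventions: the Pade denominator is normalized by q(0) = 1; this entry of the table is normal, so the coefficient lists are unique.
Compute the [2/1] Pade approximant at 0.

Taylor coefficients needed (expand at 0): a_0 = -375/64, a_1 = 12125/256, a_2 = -76875/512, a_3 = 721875/2048.
Write the denominator as Q(ξ) = 1 + q1*ξ. Requiring Q*f - P = O(ξ^4) with deg P <= 2 kills the coefficients of ξ^3..ξ^3 in Q*f:
  ξ^3: a_3 + q1*a_2 = 0, i.e. 721875/2048 + (-76875/512)*q1 = 0.
Solving this linear system: q1 = 385/164.
The numerator is Q*f truncated at degree 2: P0 = a_0 = -375/64; P1 = a_1 + q1*a_0 = 176375/5248; P2 = a_2 + q1*a_1 = -1635625/41984.

The Pade approximant has numerator coefficients [-375/64, 176375/5248, -1635625/41984]; denominator coefficients [1, 385/164].


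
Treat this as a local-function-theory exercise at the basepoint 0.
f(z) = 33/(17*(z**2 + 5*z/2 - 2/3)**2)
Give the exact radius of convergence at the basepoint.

The radius of convergence is -5/4 + (1/12)*sqrt(321).

Denominator factor (z**2 + 5*z/2 - 2/3)^2: discriminant 107/12, real irrational roots -5/4 + (1/12)*sqrt(321) and -5/4 - (1/12)*sqrt(321); poles of order 2, moduli -5/4 + (1/12)*sqrt(321) and 5/4 + (1/12)*sqrt(321).
The radius of convergence is the smallest modulus among the singular points: -5/4 + (1/12)*sqrt(321).


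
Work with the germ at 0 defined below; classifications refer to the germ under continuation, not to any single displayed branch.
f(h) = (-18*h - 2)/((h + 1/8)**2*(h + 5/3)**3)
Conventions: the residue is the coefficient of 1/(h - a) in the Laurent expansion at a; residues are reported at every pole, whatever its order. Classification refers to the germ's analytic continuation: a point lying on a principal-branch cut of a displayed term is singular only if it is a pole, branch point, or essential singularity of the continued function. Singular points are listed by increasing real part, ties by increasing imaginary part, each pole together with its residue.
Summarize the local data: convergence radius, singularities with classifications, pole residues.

Denominator factor (h + 5/3)^3: pole of order 3 at -5/3, modulus 5/3.
Denominator factor (h + 1/8)^2: pole of order 2 at -1/8, modulus 1/8.
The radius of convergence is the smallest modulus among the singular points: 1/8.
At the order-3 pole -5/3 set g(h) = (h - (-5/3))^3*f(h) = (-18*h - 2)/(h + 1/8)**2.
Order-3 pole: residue = g''(a)/2; g''(-5/3) = 18911232/1874161, so the residue is 9455616/1874161.
At the order-2 pole -1/8 set g(h) = (h - (-1/8))^2*f(h) = (-18*h - 2)/(h + 5/3)**3.
Order-2 pole: residue = g'(a); g'(-1/8) = -9455616/1874161, so the residue is -9455616/1874161.
List the singular points by increasing real part (a conjugate pair: the negative imaginary part first).

Radius of convergence at 0: 1/8.
At -5/3: a pole of order 3; residue 9455616/1874161.
At -1/8: a pole of order 2; residue -9455616/1874161.


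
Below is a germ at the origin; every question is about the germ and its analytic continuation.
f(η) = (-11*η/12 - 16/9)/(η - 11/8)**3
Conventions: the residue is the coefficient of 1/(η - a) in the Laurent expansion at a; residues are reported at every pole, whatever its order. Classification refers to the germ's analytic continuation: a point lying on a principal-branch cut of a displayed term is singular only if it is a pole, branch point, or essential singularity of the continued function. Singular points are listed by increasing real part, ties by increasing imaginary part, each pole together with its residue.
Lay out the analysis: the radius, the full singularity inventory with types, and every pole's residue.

Radius of convergence at 0: 11/8.
At 11/8: a pole of order 3; residue 0.

Denominator factor (η - 11/8)^3: pole of order 3 at 11/8, modulus 11/8.
The radius of convergence is the smallest modulus among the singular points: 11/8.
At the order-3 pole 11/8 set g(η) = (η - (11/8))^3*f(η) = -11*η/12 - 16/9.
Order-3 pole: residue = g''(a)/2; g''(11/8) = 0, so the residue is 0.


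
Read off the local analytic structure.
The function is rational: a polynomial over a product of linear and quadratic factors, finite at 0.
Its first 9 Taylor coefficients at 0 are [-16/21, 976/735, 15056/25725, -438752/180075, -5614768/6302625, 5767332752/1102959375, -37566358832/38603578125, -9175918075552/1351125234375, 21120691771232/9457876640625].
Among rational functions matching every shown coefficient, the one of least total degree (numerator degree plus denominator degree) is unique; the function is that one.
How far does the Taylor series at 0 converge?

The radius of convergence is 7/8.

No rational of total degree below 7 reproduces all 9 coefficients; solving the [0/7] Pade equations on them gives f(σ) = -2/(3*(σ + 7/8)*(σ**2 + σ/5 + 1)**3), whose expansion matches every shown term.
Denominator factor (σ + 7/8): pole of order 1 at -7/8, modulus 7/8.
Denominator factor (σ**2 + σ/5 + 1)^3: discriminant -99/25, complex-conjugate roots (-1/10) + ((3/10)*sqrt(11))*i and (-1/10) - ((3/10)*sqrt(11))*i; poles of order 3, moduli 1 and 1.
The radius of convergence is the smallest modulus among the singular points: 7/8.


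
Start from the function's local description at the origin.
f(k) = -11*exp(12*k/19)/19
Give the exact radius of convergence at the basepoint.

The factor exp(12*k/19) is entire and contributes no finite singular point.
The polynomial part has no poles.
No finite singular points: the Taylor series at 0 converges everywhere.

The radius of convergence is infinite.


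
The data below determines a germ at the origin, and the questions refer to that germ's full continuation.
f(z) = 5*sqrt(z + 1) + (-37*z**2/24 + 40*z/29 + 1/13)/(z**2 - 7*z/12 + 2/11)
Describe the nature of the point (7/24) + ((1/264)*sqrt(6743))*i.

The denominator factor z**2 - 7*z/12 + 2/11 vanishes at (7/24) + ((1/264)*sqrt(6743))*i and appears to the power 1; the numerator there equals (14252561/28664064) + ((4009/2204928)*sqrt(6743))*i, nonzero, and no other factor vanishes.
The branch terms are analytic at this point.
Hence a pole whose order is the multiplicity, 1.

The point is a pole of order 1.


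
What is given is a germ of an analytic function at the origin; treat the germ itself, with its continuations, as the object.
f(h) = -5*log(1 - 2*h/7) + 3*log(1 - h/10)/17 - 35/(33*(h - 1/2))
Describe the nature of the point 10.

The term (3/17)*log(1 - h/(10)) has argument 1 - 10/(10) = 0 at 10: a logarithmic (infinitely-sheeted) branch point; the remaining terms are analytic or single-valued there.

The point is a logarithmic branch point.


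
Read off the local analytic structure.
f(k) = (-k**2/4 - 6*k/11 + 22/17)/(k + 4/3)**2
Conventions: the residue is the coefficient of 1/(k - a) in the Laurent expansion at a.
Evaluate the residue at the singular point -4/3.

The residue is 4/33.

At the order-2 pole -4/3 set g(k) = (k - (-4/3))^2*f(k) = -k**2/4 - 6*k/11 + 22/17.
Order-2 pole: residue = g'(a); g'(-4/3) = 4/33, so the residue is 4/33.


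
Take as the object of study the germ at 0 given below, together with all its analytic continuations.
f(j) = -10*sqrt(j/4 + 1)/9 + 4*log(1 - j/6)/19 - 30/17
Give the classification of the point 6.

The point is a logarithmic branch point.

The term (4/19)*log(1 - j/(6)) has argument 1 - 6/(6) = 0 at 6: a logarithmic (infinitely-sheeted) branch point; the remaining terms are analytic or single-valued there.


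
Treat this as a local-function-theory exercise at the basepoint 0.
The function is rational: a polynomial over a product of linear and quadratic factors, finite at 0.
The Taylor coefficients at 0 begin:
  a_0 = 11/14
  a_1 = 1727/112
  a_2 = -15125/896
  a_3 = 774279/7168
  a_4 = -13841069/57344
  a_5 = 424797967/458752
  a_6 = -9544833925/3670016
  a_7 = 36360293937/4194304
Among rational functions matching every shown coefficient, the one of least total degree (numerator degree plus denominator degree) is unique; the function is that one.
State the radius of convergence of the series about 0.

The radius of convergence is -1/8 + (1/88)*sqrt(1529).

No rational of total degree below 3 reproduces all 8 coefficients; solving the [1/2] Pade equations on them gives f(ν) = (-3*ν - 1/7)/(ν**2 - ν/4 - 2/11), whose expansion matches every shown term.
Denominator factor (ν**2 - ν/4 - 2/11): discriminant 139/176, real irrational roots 1/8 + (1/88)*sqrt(1529) and 1/8 - (1/88)*sqrt(1529); poles of order 1, moduli 1/8 + (1/88)*sqrt(1529) and -1/8 + (1/88)*sqrt(1529).
The radius of convergence is the smallest modulus among the singular points: -1/8 + (1/88)*sqrt(1529).


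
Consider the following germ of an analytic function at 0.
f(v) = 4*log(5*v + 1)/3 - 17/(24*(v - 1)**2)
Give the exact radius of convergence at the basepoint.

Denominator factor (v - 1)^2: pole of order 2 at 1, modulus 1.
Branch term (4/3)*log(1 - v/(-1/5)): its argument vanishes at v = -1/5, a logarithmic branch point, modulus 1/5.
The radius of convergence is the smallest modulus among the singular points: 1/5.

The radius of convergence is 1/5.


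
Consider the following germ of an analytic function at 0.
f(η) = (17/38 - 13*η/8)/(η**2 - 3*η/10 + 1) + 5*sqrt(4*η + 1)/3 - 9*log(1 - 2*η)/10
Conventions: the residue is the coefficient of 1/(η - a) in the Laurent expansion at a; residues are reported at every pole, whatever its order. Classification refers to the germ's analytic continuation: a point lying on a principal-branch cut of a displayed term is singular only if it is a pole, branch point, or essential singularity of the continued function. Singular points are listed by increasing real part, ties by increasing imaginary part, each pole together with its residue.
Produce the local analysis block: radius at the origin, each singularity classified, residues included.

Radius of convergence at 0: 1/4.
At -1/4: an algebraic (square-root) branch point.
At (3/20) - ((1/20)*sqrt(391))*i: a pole of order 1; residue (-13/16) + ((619/118864)*sqrt(391))*i.
At (3/20) + ((1/20)*sqrt(391))*i: a pole of order 1; residue (-13/16) - ((619/118864)*sqrt(391))*i.
At 1/2: a logarithmic branch point.

Denominator factor (η**2 - 3*η/10 + 1): discriminant -391/100, complex-conjugate roots (3/20) + ((1/20)*sqrt(391))*i and (3/20) - ((1/20)*sqrt(391))*i; poles of order 1, moduli 1 and 1.
Branch term (5/3)*sqrt(1 - η/(-1/4)): its argument vanishes at η = -1/4, a square-root branch point, modulus 1/4.
Branch term (-9/10)*log(1 - η/(1/2)): its argument vanishes at η = 1/2, a logarithmic branch point, modulus 1/2.
The radius of convergence is the smallest modulus among the singular points: 1/4.
The branch terms are analytic at (3/20) - ((1/20)*sqrt(391))*i and contribute nothing to the residue; only the rational part matters.
The factor η**2 - 3*η/10 + 1 splits as (η - a)(η - a') with a = (3/20) - ((1/20)*sqrt(391))*i, a' = (3/20) + ((1/20)*sqrt(391))*i. At the order-1 pole a set g(η) = (η - a)*(rational part) = [17/38 - 13*η/8] / (η - a').
Simple pole: residue = g(a) at a = (3/20) - ((1/20)*sqrt(391))*i, which is (-13/16) + ((619/118864)*sqrt(391))*i.
The branch terms are analytic at (3/20) + ((1/20)*sqrt(391))*i and contribute nothing to the residue; only the rational part matters.
The factor η**2 - 3*η/10 + 1 splits as (η - a)(η - a') with a = (3/20) + ((1/20)*sqrt(391))*i, a' = (3/20) - ((1/20)*sqrt(391))*i. At the order-1 pole a set g(η) = (η - a)*(rational part) = [17/38 - 13*η/8] / (η - a').
Simple pole: residue = g(a) at a = (3/20) + ((1/20)*sqrt(391))*i, which is (-13/16) - ((619/118864)*sqrt(391))*i.
List the singular points by increasing real part (a conjugate pair: the negative imaginary part first).


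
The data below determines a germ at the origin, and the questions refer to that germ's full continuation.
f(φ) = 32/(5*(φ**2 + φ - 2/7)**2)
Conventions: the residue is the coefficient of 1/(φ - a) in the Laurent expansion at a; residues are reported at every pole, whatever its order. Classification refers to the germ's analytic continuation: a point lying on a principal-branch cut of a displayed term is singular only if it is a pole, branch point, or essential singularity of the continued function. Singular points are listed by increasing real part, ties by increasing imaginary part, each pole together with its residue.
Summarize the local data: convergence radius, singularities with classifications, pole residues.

Radius of convergence at 0: -1/2 + (1/14)*sqrt(105).
At -1/2 - (1/14)*sqrt(105): a pole of order 2; residue (448/1125)*sqrt(105).
At -1/2 + (1/14)*sqrt(105): a pole of order 2; residue -(448/1125)*sqrt(105).

Denominator factor (φ**2 + φ - 2/7)^2: discriminant 15/7, real irrational roots -1/2 + (1/14)*sqrt(105) and -1/2 - (1/14)*sqrt(105); poles of order 2, moduli -1/2 + (1/14)*sqrt(105) and 1/2 + (1/14)*sqrt(105).
The radius of convergence is the smallest modulus among the singular points: -1/2 + (1/14)*sqrt(105).
The factor φ**2 + φ - 2/7 splits as (φ - a)(φ - a') with a = -1/2 - (1/14)*sqrt(105), a' = -1/2 + (1/14)*sqrt(105). At the order-2 pole a set g(φ) = (φ - a)^2*f(φ) = [32/5] / (φ - a')^2.
Order-2 pole: residue = g'(a); g'(-1/2 - (1/14)*sqrt(105)) = (448/1125)*sqrt(105), so the residue is (448/1125)*sqrt(105).
The factor φ**2 + φ - 2/7 splits as (φ - a)(φ - a') with a = -1/2 + (1/14)*sqrt(105), a' = -1/2 - (1/14)*sqrt(105). At the order-2 pole a set g(φ) = (φ - a)^2*f(φ) = [32/5] / (φ - a')^2.
Order-2 pole: residue = g'(a); g'(-1/2 + (1/14)*sqrt(105)) = -(448/1125)*sqrt(105), so the residue is -(448/1125)*sqrt(105).
List the singular points by increasing real part (a conjugate pair: the negative imaginary part first).


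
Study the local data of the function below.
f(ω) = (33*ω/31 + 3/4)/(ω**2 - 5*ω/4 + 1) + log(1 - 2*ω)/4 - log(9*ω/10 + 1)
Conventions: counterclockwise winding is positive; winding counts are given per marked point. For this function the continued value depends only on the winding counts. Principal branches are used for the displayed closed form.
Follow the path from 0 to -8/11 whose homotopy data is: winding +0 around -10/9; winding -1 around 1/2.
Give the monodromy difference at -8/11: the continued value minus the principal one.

The rational part is single-valued and drops out of the difference; each branch term changes only by its own monodromy.
(-1)*log(1 - ω/(-10/9)): winding 0 around -10/9, so this term returns to its principal value, contribution 0.
(1/4)*log(1 - ω/(1/2)): each positive loop around 1/2 adds 2*pi*i to the log, so winding -1 contributes (1/4)*(-1)*2*pi*i = -(1/2)*pi*i.
Summing the contributions at ω = -8/11 gives -(1/2)*pi*i.

Continued minus principal equals -(1/2)*pi*i.


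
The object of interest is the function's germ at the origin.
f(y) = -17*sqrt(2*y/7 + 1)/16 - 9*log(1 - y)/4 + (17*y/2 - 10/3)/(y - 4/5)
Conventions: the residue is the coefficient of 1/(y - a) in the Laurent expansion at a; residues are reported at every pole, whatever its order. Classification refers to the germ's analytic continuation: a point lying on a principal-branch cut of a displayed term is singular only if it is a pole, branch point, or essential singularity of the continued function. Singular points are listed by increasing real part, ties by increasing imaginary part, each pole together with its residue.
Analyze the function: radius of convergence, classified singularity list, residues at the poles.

Radius of convergence at 0: 4/5.
At -7/2: an algebraic (square-root) branch point.
At 4/5: a pole of order 1; residue 52/15.
At 1: a logarithmic branch point.

Denominator factor (y - 4/5): pole of order 1 at 4/5, modulus 4/5.
Branch term (-9/4)*log(1 - y/(1)): its argument vanishes at y = 1, a logarithmic branch point, modulus 1.
Branch term (-17/16)*sqrt(1 - y/(-7/2)): its argument vanishes at y = -7/2, a square-root branch point, modulus 7/2.
The radius of convergence is the smallest modulus among the singular points: 4/5.
The branch terms are analytic at 4/5 and contribute nothing to the residue; only the rational part matters.
At the order-1 pole 4/5 set g(y) = (y - (4/5))*(rational part) = 17*y/2 - 10/3.
Simple pole: residue = g(a) at a = 4/5, which is 52/15.
List the singular points by increasing real part (a conjugate pair: the negative imaginary part first).


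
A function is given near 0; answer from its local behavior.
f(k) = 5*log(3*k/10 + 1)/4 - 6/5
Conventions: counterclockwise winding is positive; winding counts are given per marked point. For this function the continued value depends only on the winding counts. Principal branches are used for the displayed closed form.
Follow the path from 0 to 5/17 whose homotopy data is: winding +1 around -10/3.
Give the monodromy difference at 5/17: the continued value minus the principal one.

Continued minus principal equals (5/2)*pi*i.

The rational part is single-valued and drops out of the difference; each branch term changes only by its own monodromy.
(5/4)*log(1 - k/(-10/3)): each positive loop around -10/3 adds 2*pi*i to the log, so winding +1 contributes (5/4)*(1)*2*pi*i = (5/2)*pi*i.
Summing the contributions at k = 5/17 gives (5/2)*pi*i.


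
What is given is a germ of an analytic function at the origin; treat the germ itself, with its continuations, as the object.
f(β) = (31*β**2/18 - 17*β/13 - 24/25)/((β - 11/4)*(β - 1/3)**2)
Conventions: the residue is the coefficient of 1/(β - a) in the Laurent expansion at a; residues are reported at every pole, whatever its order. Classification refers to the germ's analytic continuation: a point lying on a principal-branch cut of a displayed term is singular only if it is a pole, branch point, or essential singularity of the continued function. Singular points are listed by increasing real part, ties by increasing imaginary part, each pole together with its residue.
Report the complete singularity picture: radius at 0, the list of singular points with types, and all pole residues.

Radius of convergence at 0: 1/3.
At 1/3: a pole of order 2; residue 669752/2459925.
At 11/4: a pole of order 1; residue 792619/546650.

Denominator factor (β - 1/3)^2: pole of order 2 at 1/3, modulus 1/3.
Denominator factor (β - 11/4): pole of order 1 at 11/4, modulus 11/4.
The radius of convergence is the smallest modulus among the singular points: 1/3.
At the order-2 pole 1/3 set g(β) = (β - (1/3))^2*f(β) = (31*β**2/18 - 17*β/13 - 24/25)/(β - 11/4).
Order-2 pole: residue = g'(a); g'(1/3) = 669752/2459925, so the residue is 669752/2459925.
At the order-1 pole 11/4 set g(β) = (β - (11/4))*f(β) = (31*β**2/18 - 17*β/13 - 24/25)/(β - 1/3)**2.
Simple pole: residue = g(a) at a = 11/4, which is 792619/546650.
List the singular points by increasing real part (a conjugate pair: the negative imaginary part first).


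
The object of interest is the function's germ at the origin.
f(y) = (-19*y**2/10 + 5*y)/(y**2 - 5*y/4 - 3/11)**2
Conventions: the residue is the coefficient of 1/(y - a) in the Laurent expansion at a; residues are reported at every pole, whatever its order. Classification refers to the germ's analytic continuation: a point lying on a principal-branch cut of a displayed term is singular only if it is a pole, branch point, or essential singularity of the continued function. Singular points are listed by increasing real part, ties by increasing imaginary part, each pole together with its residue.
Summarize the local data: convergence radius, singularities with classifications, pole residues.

Denominator factor (y**2 - 5*y/4 - 3/11)^2: discriminant 467/176, real irrational roots 5/8 + (1/88)*sqrt(5137) and 5/8 - (1/88)*sqrt(5137); poles of order 2, moduli 5/8 + (1/88)*sqrt(5137) and -5/8 + (1/88)*sqrt(5137).
The radius of convergence is the smallest modulus among the singular points: -5/8 + (1/88)*sqrt(5137).
The factor y**2 - 5*y/4 - 3/11 splits as (y - a)(y - a') with a = 5/8 - (1/88)*sqrt(5137), a' = 5/8 + (1/88)*sqrt(5137). At the order-2 pole a set g(y) = (y - a)^2*f(y) = [-19*y**2/10 + 5*y] / (y - a')^2.
Order-2 pole: residue = g'(a); g'(5/8 - (1/88)*sqrt(5137)) = (25648/1090445)*sqrt(5137), so the residue is (25648/1090445)*sqrt(5137).
The factor y**2 - 5*y/4 - 3/11 splits as (y - a)(y - a') with a = 5/8 + (1/88)*sqrt(5137), a' = 5/8 - (1/88)*sqrt(5137). At the order-2 pole a set g(y) = (y - a)^2*f(y) = [-19*y**2/10 + 5*y] / (y - a')^2.
Order-2 pole: residue = g'(a); g'(5/8 + (1/88)*sqrt(5137)) = -(25648/1090445)*sqrt(5137), so the residue is -(25648/1090445)*sqrt(5137).
List the singular points by increasing real part (a conjugate pair: the negative imaginary part first).

Radius of convergence at 0: -5/8 + (1/88)*sqrt(5137).
At 5/8 - (1/88)*sqrt(5137): a pole of order 2; residue (25648/1090445)*sqrt(5137).
At 5/8 + (1/88)*sqrt(5137): a pole of order 2; residue -(25648/1090445)*sqrt(5137).


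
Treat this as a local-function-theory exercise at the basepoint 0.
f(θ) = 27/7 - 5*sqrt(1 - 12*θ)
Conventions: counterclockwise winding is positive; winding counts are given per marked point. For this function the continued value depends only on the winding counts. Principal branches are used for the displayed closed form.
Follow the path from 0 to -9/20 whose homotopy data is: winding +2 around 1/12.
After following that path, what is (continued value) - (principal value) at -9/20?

Continued minus principal equals 0.

The rational part is single-valued and drops out of the difference; each branch term changes only by its own monodromy.
(-5)*sqrt(1 - θ/(1/12)): winding +2 is even, the square root returns to the same sheet, contribution 0.
Summing the contributions at θ = -9/20 gives 0.


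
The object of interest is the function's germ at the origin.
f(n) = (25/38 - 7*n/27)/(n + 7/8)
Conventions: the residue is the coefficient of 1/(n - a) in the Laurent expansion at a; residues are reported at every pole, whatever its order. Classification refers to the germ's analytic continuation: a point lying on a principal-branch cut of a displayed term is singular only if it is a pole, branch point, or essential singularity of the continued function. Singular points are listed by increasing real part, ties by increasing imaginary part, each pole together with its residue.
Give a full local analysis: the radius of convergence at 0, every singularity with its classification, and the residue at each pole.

Radius of convergence at 0: 7/8.
At -7/8: a pole of order 1; residue 3631/4104.

Denominator factor (n + 7/8): pole of order 1 at -7/8, modulus 7/8.
The radius of convergence is the smallest modulus among the singular points: 7/8.
At the order-1 pole -7/8 set g(n) = (n - (-7/8))*f(n) = 25/38 - 7*n/27.
Simple pole: residue = g(a) at a = -7/8, which is 3631/4104.


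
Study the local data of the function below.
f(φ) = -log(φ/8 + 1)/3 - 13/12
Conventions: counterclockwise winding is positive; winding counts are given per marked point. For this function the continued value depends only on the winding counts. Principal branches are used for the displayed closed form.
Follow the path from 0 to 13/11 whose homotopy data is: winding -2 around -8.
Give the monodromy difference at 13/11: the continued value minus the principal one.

The rational part is single-valued and drops out of the difference; each branch term changes only by its own monodromy.
(-1/3)*log(1 - φ/(-8)): each positive loop around -8 adds 2*pi*i to the log, so winding -2 contributes (-1/3)*(-2)*2*pi*i = (4/3)*pi*i.
Summing the contributions at φ = 13/11 gives (4/3)*pi*i.

Continued minus principal equals (4/3)*pi*i.


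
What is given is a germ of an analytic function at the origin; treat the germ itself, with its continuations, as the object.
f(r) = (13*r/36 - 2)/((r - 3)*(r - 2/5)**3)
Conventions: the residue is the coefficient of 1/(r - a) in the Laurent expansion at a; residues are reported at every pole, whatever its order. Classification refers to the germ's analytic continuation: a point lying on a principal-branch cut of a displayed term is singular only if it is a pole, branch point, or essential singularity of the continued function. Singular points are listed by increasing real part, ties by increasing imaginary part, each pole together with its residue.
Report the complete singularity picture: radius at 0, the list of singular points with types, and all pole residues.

Radius of convergence at 0: 2/5.
At 2/5: a pole of order 3; residue 1375/26364.
At 3: a pole of order 1; residue -1375/26364.

Denominator factor (r - 2/5)^3: pole of order 3 at 2/5, modulus 2/5.
Denominator factor (r - 3): pole of order 1 at 3, modulus 3.
The radius of convergence is the smallest modulus among the singular points: 2/5.
At the order-3 pole 2/5 set g(r) = (r - (2/5))^3*f(r) = (13*r/36 - 2)/(r - 3).
Order-3 pole: residue = g''(a)/2; g''(2/5) = 1375/13182, so the residue is 1375/26364.
At the order-1 pole 3 set g(r) = (r - (3))*f(r) = (13*r/36 - 2)/(r - 2/5)**3.
Simple pole: residue = g(a) at a = 3, which is -1375/26364.
List the singular points by increasing real part (a conjugate pair: the negative imaginary part first).


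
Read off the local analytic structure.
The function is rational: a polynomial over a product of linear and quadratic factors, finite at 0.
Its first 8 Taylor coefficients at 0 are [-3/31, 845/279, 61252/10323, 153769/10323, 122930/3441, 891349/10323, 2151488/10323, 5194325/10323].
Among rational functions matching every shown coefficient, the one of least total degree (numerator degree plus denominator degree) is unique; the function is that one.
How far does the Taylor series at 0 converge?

The radius of convergence is -1 + sqrt(2).

No rational of total degree below 4 reproduces all 8 coefficients; solving the [2/2] Pade equations on them gives f(α) = (α**2/37 - 29*α/9 + 3/31)/(α**2 + 2*α - 1), whose expansion matches every shown term.
Denominator factor (α**2 + 2*α - 1): discriminant 8, real irrational roots -1 + sqrt(2) and -1 - sqrt(2); poles of order 1, moduli -1 + sqrt(2) and 1 + sqrt(2).
The radius of convergence is the smallest modulus among the singular points: -1 + sqrt(2).


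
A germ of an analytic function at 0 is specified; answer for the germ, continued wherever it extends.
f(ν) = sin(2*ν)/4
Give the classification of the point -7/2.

There is no denominator, hence no pole anywhere.
The factor sin(2*ν) is entire.
So the germ continues analytically to -7/2.

The point is a regular point.


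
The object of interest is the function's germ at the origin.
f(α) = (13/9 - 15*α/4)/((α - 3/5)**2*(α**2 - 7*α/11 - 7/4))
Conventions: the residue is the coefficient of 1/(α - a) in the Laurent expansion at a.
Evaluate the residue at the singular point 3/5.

The residue is 77301125/34187409.

At the order-2 pole 3/5 set g(α) = (α - (3/5))^2*f(α) = (13/9 - 15*α/4)/(α**2 - 7*α/11 - 7/4).
Order-2 pole: residue = g'(a); g'(3/5) = 77301125/34187409, so the residue is 77301125/34187409.


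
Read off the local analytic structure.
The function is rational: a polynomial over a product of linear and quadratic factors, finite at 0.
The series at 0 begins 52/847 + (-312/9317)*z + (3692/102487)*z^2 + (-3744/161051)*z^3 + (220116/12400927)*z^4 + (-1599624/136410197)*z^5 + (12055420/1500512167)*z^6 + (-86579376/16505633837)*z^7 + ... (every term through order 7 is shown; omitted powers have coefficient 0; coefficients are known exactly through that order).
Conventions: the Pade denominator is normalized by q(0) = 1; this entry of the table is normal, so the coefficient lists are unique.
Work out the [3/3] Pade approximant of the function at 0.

The Pade approximant has numerator coefficients [52/847, 923/53361, 52/17787, 52/53361]; denominator coefficients [1, 2293/2772, -149/1694, -1411/10164].

Taylor coefficients needed (read off): a_0 = 52/847, a_1 = -312/9317, a_2 = 3692/102487, a_3 = -3744/161051, a_4 = 220116/12400927, a_5 = -1599624/136410197, a_6 = 12055420/1500512167.
Write the denominator as Q(z) = 1 + q1*z + q2*z^2 + q3*z^3. Requiring Q*f - P = O(z^7) with deg P <= 3 kills the coefficients of z^4..z^6 in Q*f:
  z^4: a_4 + q1*a_3 + q2*a_2 + q3*a_1 = 0, i.e. 220116/12400927 + (-3744/161051)*q1 + (3692/102487)*q2 + (-312/9317)*q3 = 0.
  z^5: a_5 + q1*a_4 + q2*a_3 + q3*a_2 = 0, i.e. -1599624/136410197 + (220116/12400927)*q1 + (-3744/161051)*q2 + (3692/102487)*q3 = 0.
  z^6: a_6 + q1*a_5 + q2*a_4 + q3*a_3 = 0, i.e. 12055420/1500512167 + (-1599624/136410197)*q1 + (220116/12400927)*q2 + (-3744/161051)*q3 = 0.
Solving this linear system: q1 = 2293/2772, q2 = -149/1694, q3 = -1411/10164.
The numerator is Q*f truncated at degree 3: P0 = a_0 = 52/847; P1 = a_1 + q1*a_0 = 923/53361; P2 = a_2 + q1*a_1 + q2*a_0 = 52/17787; P3 = a_3 + q1*a_2 + q2*a_1 + q3*a_0 = 52/53361.
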